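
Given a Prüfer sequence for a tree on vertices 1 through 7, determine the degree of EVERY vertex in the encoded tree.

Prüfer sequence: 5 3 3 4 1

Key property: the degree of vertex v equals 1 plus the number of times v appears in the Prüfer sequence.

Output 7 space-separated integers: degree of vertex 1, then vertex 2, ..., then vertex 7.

Answer: 2 1 3 2 2 1 1

Derivation:
p_1 = 5: count[5] becomes 1
p_2 = 3: count[3] becomes 1
p_3 = 3: count[3] becomes 2
p_4 = 4: count[4] becomes 1
p_5 = 1: count[1] becomes 1
Degrees (1 + count): deg[1]=1+1=2, deg[2]=1+0=1, deg[3]=1+2=3, deg[4]=1+1=2, deg[5]=1+1=2, deg[6]=1+0=1, deg[7]=1+0=1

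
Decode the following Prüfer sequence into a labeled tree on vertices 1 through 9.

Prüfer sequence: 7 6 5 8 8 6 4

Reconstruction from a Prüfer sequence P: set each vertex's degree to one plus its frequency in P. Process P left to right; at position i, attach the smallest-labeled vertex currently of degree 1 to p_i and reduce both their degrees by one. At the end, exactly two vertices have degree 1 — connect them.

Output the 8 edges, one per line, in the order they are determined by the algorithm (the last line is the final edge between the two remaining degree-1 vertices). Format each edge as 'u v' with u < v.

Initial degrees: {1:1, 2:1, 3:1, 4:2, 5:2, 6:3, 7:2, 8:3, 9:1}
Step 1: smallest deg-1 vertex = 1, p_1 = 7. Add edge {1,7}. Now deg[1]=0, deg[7]=1.
Step 2: smallest deg-1 vertex = 2, p_2 = 6. Add edge {2,6}. Now deg[2]=0, deg[6]=2.
Step 3: smallest deg-1 vertex = 3, p_3 = 5. Add edge {3,5}. Now deg[3]=0, deg[5]=1.
Step 4: smallest deg-1 vertex = 5, p_4 = 8. Add edge {5,8}. Now deg[5]=0, deg[8]=2.
Step 5: smallest deg-1 vertex = 7, p_5 = 8. Add edge {7,8}. Now deg[7]=0, deg[8]=1.
Step 6: smallest deg-1 vertex = 8, p_6 = 6. Add edge {6,8}. Now deg[8]=0, deg[6]=1.
Step 7: smallest deg-1 vertex = 6, p_7 = 4. Add edge {4,6}. Now deg[6]=0, deg[4]=1.
Final: two remaining deg-1 vertices are 4, 9. Add edge {4,9}.

Answer: 1 7
2 6
3 5
5 8
7 8
6 8
4 6
4 9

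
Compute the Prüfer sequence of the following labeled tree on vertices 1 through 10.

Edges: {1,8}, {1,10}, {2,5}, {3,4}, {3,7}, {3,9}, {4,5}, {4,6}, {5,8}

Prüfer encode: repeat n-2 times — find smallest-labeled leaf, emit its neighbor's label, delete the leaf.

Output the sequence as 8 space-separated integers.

Step 1: leaves = {2,6,7,9,10}. Remove smallest leaf 2, emit neighbor 5.
Step 2: leaves = {6,7,9,10}. Remove smallest leaf 6, emit neighbor 4.
Step 3: leaves = {7,9,10}. Remove smallest leaf 7, emit neighbor 3.
Step 4: leaves = {9,10}. Remove smallest leaf 9, emit neighbor 3.
Step 5: leaves = {3,10}. Remove smallest leaf 3, emit neighbor 4.
Step 6: leaves = {4,10}. Remove smallest leaf 4, emit neighbor 5.
Step 7: leaves = {5,10}. Remove smallest leaf 5, emit neighbor 8.
Step 8: leaves = {8,10}. Remove smallest leaf 8, emit neighbor 1.
Done: 2 vertices remain (1, 10). Sequence = [5 4 3 3 4 5 8 1]

Answer: 5 4 3 3 4 5 8 1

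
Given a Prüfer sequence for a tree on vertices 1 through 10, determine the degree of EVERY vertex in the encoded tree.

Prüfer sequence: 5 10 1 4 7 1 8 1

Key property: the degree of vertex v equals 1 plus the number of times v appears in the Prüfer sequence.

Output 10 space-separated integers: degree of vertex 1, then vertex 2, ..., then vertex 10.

p_1 = 5: count[5] becomes 1
p_2 = 10: count[10] becomes 1
p_3 = 1: count[1] becomes 1
p_4 = 4: count[4] becomes 1
p_5 = 7: count[7] becomes 1
p_6 = 1: count[1] becomes 2
p_7 = 8: count[8] becomes 1
p_8 = 1: count[1] becomes 3
Degrees (1 + count): deg[1]=1+3=4, deg[2]=1+0=1, deg[3]=1+0=1, deg[4]=1+1=2, deg[5]=1+1=2, deg[6]=1+0=1, deg[7]=1+1=2, deg[8]=1+1=2, deg[9]=1+0=1, deg[10]=1+1=2

Answer: 4 1 1 2 2 1 2 2 1 2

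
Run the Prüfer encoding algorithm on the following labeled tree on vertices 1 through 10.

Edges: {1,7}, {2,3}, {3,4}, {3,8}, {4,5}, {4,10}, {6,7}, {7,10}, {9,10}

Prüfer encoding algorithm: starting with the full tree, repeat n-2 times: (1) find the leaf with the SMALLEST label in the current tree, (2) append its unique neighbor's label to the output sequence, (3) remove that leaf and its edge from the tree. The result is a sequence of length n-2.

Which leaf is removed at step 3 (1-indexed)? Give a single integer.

Step 1: current leaves = {1,2,5,6,8,9}. Remove leaf 1 (neighbor: 7).
Step 2: current leaves = {2,5,6,8,9}. Remove leaf 2 (neighbor: 3).
Step 3: current leaves = {5,6,8,9}. Remove leaf 5 (neighbor: 4).

Answer: 5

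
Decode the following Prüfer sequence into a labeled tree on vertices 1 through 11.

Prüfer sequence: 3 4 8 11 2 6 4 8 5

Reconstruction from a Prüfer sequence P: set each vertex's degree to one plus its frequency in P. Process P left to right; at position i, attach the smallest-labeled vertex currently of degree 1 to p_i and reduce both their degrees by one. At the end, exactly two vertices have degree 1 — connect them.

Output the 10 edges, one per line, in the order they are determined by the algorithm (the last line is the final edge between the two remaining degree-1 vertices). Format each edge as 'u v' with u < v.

Answer: 1 3
3 4
7 8
9 11
2 10
2 6
4 6
4 8
5 8
5 11

Derivation:
Initial degrees: {1:1, 2:2, 3:2, 4:3, 5:2, 6:2, 7:1, 8:3, 9:1, 10:1, 11:2}
Step 1: smallest deg-1 vertex = 1, p_1 = 3. Add edge {1,3}. Now deg[1]=0, deg[3]=1.
Step 2: smallest deg-1 vertex = 3, p_2 = 4. Add edge {3,4}. Now deg[3]=0, deg[4]=2.
Step 3: smallest deg-1 vertex = 7, p_3 = 8. Add edge {7,8}. Now deg[7]=0, deg[8]=2.
Step 4: smallest deg-1 vertex = 9, p_4 = 11. Add edge {9,11}. Now deg[9]=0, deg[11]=1.
Step 5: smallest deg-1 vertex = 10, p_5 = 2. Add edge {2,10}. Now deg[10]=0, deg[2]=1.
Step 6: smallest deg-1 vertex = 2, p_6 = 6. Add edge {2,6}. Now deg[2]=0, deg[6]=1.
Step 7: smallest deg-1 vertex = 6, p_7 = 4. Add edge {4,6}. Now deg[6]=0, deg[4]=1.
Step 8: smallest deg-1 vertex = 4, p_8 = 8. Add edge {4,8}. Now deg[4]=0, deg[8]=1.
Step 9: smallest deg-1 vertex = 8, p_9 = 5. Add edge {5,8}. Now deg[8]=0, deg[5]=1.
Final: two remaining deg-1 vertices are 5, 11. Add edge {5,11}.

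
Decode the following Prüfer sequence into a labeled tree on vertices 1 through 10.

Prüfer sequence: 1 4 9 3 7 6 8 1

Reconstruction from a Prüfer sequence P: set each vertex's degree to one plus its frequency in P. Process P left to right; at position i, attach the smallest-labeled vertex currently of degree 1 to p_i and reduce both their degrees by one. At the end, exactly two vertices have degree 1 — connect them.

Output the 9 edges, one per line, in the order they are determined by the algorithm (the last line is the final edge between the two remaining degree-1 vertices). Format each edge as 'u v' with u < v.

Initial degrees: {1:3, 2:1, 3:2, 4:2, 5:1, 6:2, 7:2, 8:2, 9:2, 10:1}
Step 1: smallest deg-1 vertex = 2, p_1 = 1. Add edge {1,2}. Now deg[2]=0, deg[1]=2.
Step 2: smallest deg-1 vertex = 5, p_2 = 4. Add edge {4,5}. Now deg[5]=0, deg[4]=1.
Step 3: smallest deg-1 vertex = 4, p_3 = 9. Add edge {4,9}. Now deg[4]=0, deg[9]=1.
Step 4: smallest deg-1 vertex = 9, p_4 = 3. Add edge {3,9}. Now deg[9]=0, deg[3]=1.
Step 5: smallest deg-1 vertex = 3, p_5 = 7. Add edge {3,7}. Now deg[3]=0, deg[7]=1.
Step 6: smallest deg-1 vertex = 7, p_6 = 6. Add edge {6,7}. Now deg[7]=0, deg[6]=1.
Step 7: smallest deg-1 vertex = 6, p_7 = 8. Add edge {6,8}. Now deg[6]=0, deg[8]=1.
Step 8: smallest deg-1 vertex = 8, p_8 = 1. Add edge {1,8}. Now deg[8]=0, deg[1]=1.
Final: two remaining deg-1 vertices are 1, 10. Add edge {1,10}.

Answer: 1 2
4 5
4 9
3 9
3 7
6 7
6 8
1 8
1 10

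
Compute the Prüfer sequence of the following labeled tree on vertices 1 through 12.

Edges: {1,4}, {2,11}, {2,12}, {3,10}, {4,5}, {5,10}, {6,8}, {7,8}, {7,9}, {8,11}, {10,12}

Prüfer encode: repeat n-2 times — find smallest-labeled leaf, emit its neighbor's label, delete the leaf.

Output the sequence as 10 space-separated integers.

Answer: 4 10 5 10 8 7 8 11 12 2

Derivation:
Step 1: leaves = {1,3,6,9}. Remove smallest leaf 1, emit neighbor 4.
Step 2: leaves = {3,4,6,9}. Remove smallest leaf 3, emit neighbor 10.
Step 3: leaves = {4,6,9}. Remove smallest leaf 4, emit neighbor 5.
Step 4: leaves = {5,6,9}. Remove smallest leaf 5, emit neighbor 10.
Step 5: leaves = {6,9,10}. Remove smallest leaf 6, emit neighbor 8.
Step 6: leaves = {9,10}. Remove smallest leaf 9, emit neighbor 7.
Step 7: leaves = {7,10}. Remove smallest leaf 7, emit neighbor 8.
Step 8: leaves = {8,10}. Remove smallest leaf 8, emit neighbor 11.
Step 9: leaves = {10,11}. Remove smallest leaf 10, emit neighbor 12.
Step 10: leaves = {11,12}. Remove smallest leaf 11, emit neighbor 2.
Done: 2 vertices remain (2, 12). Sequence = [4 10 5 10 8 7 8 11 12 2]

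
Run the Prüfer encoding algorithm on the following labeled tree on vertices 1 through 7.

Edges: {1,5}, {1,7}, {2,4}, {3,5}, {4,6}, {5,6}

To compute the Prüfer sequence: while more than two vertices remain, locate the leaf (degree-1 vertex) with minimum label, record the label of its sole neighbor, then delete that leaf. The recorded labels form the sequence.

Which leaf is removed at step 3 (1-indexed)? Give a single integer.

Answer: 4

Derivation:
Step 1: current leaves = {2,3,7}. Remove leaf 2 (neighbor: 4).
Step 2: current leaves = {3,4,7}. Remove leaf 3 (neighbor: 5).
Step 3: current leaves = {4,7}. Remove leaf 4 (neighbor: 6).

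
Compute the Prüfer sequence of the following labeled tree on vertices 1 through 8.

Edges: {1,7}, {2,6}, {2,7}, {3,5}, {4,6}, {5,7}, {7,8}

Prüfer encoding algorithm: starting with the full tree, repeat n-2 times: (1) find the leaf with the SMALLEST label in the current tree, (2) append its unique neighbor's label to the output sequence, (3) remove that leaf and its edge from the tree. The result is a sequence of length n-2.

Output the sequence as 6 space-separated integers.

Answer: 7 5 6 7 2 7

Derivation:
Step 1: leaves = {1,3,4,8}. Remove smallest leaf 1, emit neighbor 7.
Step 2: leaves = {3,4,8}. Remove smallest leaf 3, emit neighbor 5.
Step 3: leaves = {4,5,8}. Remove smallest leaf 4, emit neighbor 6.
Step 4: leaves = {5,6,8}. Remove smallest leaf 5, emit neighbor 7.
Step 5: leaves = {6,8}. Remove smallest leaf 6, emit neighbor 2.
Step 6: leaves = {2,8}. Remove smallest leaf 2, emit neighbor 7.
Done: 2 vertices remain (7, 8). Sequence = [7 5 6 7 2 7]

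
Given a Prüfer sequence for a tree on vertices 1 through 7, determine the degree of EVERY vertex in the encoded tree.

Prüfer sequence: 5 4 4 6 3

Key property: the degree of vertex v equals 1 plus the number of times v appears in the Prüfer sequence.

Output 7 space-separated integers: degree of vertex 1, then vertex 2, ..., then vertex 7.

Answer: 1 1 2 3 2 2 1

Derivation:
p_1 = 5: count[5] becomes 1
p_2 = 4: count[4] becomes 1
p_3 = 4: count[4] becomes 2
p_4 = 6: count[6] becomes 1
p_5 = 3: count[3] becomes 1
Degrees (1 + count): deg[1]=1+0=1, deg[2]=1+0=1, deg[3]=1+1=2, deg[4]=1+2=3, deg[5]=1+1=2, deg[6]=1+1=2, deg[7]=1+0=1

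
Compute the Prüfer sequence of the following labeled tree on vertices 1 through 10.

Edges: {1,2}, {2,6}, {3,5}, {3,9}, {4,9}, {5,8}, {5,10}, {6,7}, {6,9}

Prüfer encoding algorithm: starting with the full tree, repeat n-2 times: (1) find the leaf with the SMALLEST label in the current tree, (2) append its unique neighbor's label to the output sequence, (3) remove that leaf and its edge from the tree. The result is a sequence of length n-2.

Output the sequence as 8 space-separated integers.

Answer: 2 6 9 6 9 5 3 5

Derivation:
Step 1: leaves = {1,4,7,8,10}. Remove smallest leaf 1, emit neighbor 2.
Step 2: leaves = {2,4,7,8,10}. Remove smallest leaf 2, emit neighbor 6.
Step 3: leaves = {4,7,8,10}. Remove smallest leaf 4, emit neighbor 9.
Step 4: leaves = {7,8,10}. Remove smallest leaf 7, emit neighbor 6.
Step 5: leaves = {6,8,10}. Remove smallest leaf 6, emit neighbor 9.
Step 6: leaves = {8,9,10}. Remove smallest leaf 8, emit neighbor 5.
Step 7: leaves = {9,10}. Remove smallest leaf 9, emit neighbor 3.
Step 8: leaves = {3,10}. Remove smallest leaf 3, emit neighbor 5.
Done: 2 vertices remain (5, 10). Sequence = [2 6 9 6 9 5 3 5]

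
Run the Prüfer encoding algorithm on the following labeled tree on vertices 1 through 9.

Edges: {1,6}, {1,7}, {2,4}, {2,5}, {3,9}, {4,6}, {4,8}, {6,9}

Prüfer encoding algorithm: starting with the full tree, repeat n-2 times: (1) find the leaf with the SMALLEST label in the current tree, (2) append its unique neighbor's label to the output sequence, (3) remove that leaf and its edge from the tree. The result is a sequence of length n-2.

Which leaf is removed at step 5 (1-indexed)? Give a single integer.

Step 1: current leaves = {3,5,7,8}. Remove leaf 3 (neighbor: 9).
Step 2: current leaves = {5,7,8,9}. Remove leaf 5 (neighbor: 2).
Step 3: current leaves = {2,7,8,9}. Remove leaf 2 (neighbor: 4).
Step 4: current leaves = {7,8,9}. Remove leaf 7 (neighbor: 1).
Step 5: current leaves = {1,8,9}. Remove leaf 1 (neighbor: 6).

Answer: 1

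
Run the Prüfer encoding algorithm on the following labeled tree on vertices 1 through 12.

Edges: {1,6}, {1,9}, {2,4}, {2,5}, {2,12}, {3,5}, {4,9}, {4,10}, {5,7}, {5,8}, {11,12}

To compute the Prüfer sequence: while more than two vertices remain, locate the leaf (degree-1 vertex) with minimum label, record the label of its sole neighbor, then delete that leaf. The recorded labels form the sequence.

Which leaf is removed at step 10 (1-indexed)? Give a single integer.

Answer: 2

Derivation:
Step 1: current leaves = {3,6,7,8,10,11}. Remove leaf 3 (neighbor: 5).
Step 2: current leaves = {6,7,8,10,11}. Remove leaf 6 (neighbor: 1).
Step 3: current leaves = {1,7,8,10,11}. Remove leaf 1 (neighbor: 9).
Step 4: current leaves = {7,8,9,10,11}. Remove leaf 7 (neighbor: 5).
Step 5: current leaves = {8,9,10,11}. Remove leaf 8 (neighbor: 5).
Step 6: current leaves = {5,9,10,11}. Remove leaf 5 (neighbor: 2).
Step 7: current leaves = {9,10,11}. Remove leaf 9 (neighbor: 4).
Step 8: current leaves = {10,11}. Remove leaf 10 (neighbor: 4).
Step 9: current leaves = {4,11}. Remove leaf 4 (neighbor: 2).
Step 10: current leaves = {2,11}. Remove leaf 2 (neighbor: 12).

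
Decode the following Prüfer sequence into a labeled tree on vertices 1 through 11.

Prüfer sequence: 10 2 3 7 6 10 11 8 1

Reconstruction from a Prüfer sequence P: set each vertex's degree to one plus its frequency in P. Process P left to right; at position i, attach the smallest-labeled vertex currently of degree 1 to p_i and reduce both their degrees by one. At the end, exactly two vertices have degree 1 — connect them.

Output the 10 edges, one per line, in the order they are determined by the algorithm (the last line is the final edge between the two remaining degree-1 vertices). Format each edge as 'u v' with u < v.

Initial degrees: {1:2, 2:2, 3:2, 4:1, 5:1, 6:2, 7:2, 8:2, 9:1, 10:3, 11:2}
Step 1: smallest deg-1 vertex = 4, p_1 = 10. Add edge {4,10}. Now deg[4]=0, deg[10]=2.
Step 2: smallest deg-1 vertex = 5, p_2 = 2. Add edge {2,5}. Now deg[5]=0, deg[2]=1.
Step 3: smallest deg-1 vertex = 2, p_3 = 3. Add edge {2,3}. Now deg[2]=0, deg[3]=1.
Step 4: smallest deg-1 vertex = 3, p_4 = 7. Add edge {3,7}. Now deg[3]=0, deg[7]=1.
Step 5: smallest deg-1 vertex = 7, p_5 = 6. Add edge {6,7}. Now deg[7]=0, deg[6]=1.
Step 6: smallest deg-1 vertex = 6, p_6 = 10. Add edge {6,10}. Now deg[6]=0, deg[10]=1.
Step 7: smallest deg-1 vertex = 9, p_7 = 11. Add edge {9,11}. Now deg[9]=0, deg[11]=1.
Step 8: smallest deg-1 vertex = 10, p_8 = 8. Add edge {8,10}. Now deg[10]=0, deg[8]=1.
Step 9: smallest deg-1 vertex = 8, p_9 = 1. Add edge {1,8}. Now deg[8]=0, deg[1]=1.
Final: two remaining deg-1 vertices are 1, 11. Add edge {1,11}.

Answer: 4 10
2 5
2 3
3 7
6 7
6 10
9 11
8 10
1 8
1 11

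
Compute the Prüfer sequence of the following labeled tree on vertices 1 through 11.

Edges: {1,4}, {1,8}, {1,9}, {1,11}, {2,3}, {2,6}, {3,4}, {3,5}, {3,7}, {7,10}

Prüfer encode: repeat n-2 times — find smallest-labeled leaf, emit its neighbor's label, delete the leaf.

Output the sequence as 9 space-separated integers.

Step 1: leaves = {5,6,8,9,10,11}. Remove smallest leaf 5, emit neighbor 3.
Step 2: leaves = {6,8,9,10,11}. Remove smallest leaf 6, emit neighbor 2.
Step 3: leaves = {2,8,9,10,11}. Remove smallest leaf 2, emit neighbor 3.
Step 4: leaves = {8,9,10,11}. Remove smallest leaf 8, emit neighbor 1.
Step 5: leaves = {9,10,11}. Remove smallest leaf 9, emit neighbor 1.
Step 6: leaves = {10,11}. Remove smallest leaf 10, emit neighbor 7.
Step 7: leaves = {7,11}. Remove smallest leaf 7, emit neighbor 3.
Step 8: leaves = {3,11}. Remove smallest leaf 3, emit neighbor 4.
Step 9: leaves = {4,11}. Remove smallest leaf 4, emit neighbor 1.
Done: 2 vertices remain (1, 11). Sequence = [3 2 3 1 1 7 3 4 1]

Answer: 3 2 3 1 1 7 3 4 1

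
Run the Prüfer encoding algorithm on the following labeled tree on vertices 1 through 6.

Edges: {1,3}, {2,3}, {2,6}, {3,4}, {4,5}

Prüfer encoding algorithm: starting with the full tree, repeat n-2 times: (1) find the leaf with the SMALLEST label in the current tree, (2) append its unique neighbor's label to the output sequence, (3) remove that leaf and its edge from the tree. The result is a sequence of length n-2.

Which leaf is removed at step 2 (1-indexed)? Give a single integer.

Step 1: current leaves = {1,5,6}. Remove leaf 1 (neighbor: 3).
Step 2: current leaves = {5,6}. Remove leaf 5 (neighbor: 4).

Answer: 5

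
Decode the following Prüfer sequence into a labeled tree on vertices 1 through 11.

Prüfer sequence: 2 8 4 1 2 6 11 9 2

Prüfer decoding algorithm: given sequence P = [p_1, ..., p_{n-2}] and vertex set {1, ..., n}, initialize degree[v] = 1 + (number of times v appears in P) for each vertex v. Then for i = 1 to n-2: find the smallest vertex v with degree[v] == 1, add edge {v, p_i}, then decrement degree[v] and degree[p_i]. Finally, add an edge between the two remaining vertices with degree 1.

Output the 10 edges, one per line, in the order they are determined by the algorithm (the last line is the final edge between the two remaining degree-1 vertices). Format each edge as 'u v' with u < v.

Answer: 2 3
5 8
4 7
1 4
1 2
6 8
6 11
9 10
2 9
2 11

Derivation:
Initial degrees: {1:2, 2:4, 3:1, 4:2, 5:1, 6:2, 7:1, 8:2, 9:2, 10:1, 11:2}
Step 1: smallest deg-1 vertex = 3, p_1 = 2. Add edge {2,3}. Now deg[3]=0, deg[2]=3.
Step 2: smallest deg-1 vertex = 5, p_2 = 8. Add edge {5,8}. Now deg[5]=0, deg[8]=1.
Step 3: smallest deg-1 vertex = 7, p_3 = 4. Add edge {4,7}. Now deg[7]=0, deg[4]=1.
Step 4: smallest deg-1 vertex = 4, p_4 = 1. Add edge {1,4}. Now deg[4]=0, deg[1]=1.
Step 5: smallest deg-1 vertex = 1, p_5 = 2. Add edge {1,2}. Now deg[1]=0, deg[2]=2.
Step 6: smallest deg-1 vertex = 8, p_6 = 6. Add edge {6,8}. Now deg[8]=0, deg[6]=1.
Step 7: smallest deg-1 vertex = 6, p_7 = 11. Add edge {6,11}. Now deg[6]=0, deg[11]=1.
Step 8: smallest deg-1 vertex = 10, p_8 = 9. Add edge {9,10}. Now deg[10]=0, deg[9]=1.
Step 9: smallest deg-1 vertex = 9, p_9 = 2. Add edge {2,9}. Now deg[9]=0, deg[2]=1.
Final: two remaining deg-1 vertices are 2, 11. Add edge {2,11}.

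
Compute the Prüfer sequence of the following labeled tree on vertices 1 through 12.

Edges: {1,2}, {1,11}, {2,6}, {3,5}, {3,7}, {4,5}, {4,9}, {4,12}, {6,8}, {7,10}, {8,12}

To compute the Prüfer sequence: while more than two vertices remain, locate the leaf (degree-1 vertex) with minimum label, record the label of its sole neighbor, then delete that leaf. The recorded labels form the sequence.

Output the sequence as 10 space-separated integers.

Answer: 4 7 3 5 4 12 1 2 6 8

Derivation:
Step 1: leaves = {9,10,11}. Remove smallest leaf 9, emit neighbor 4.
Step 2: leaves = {10,11}. Remove smallest leaf 10, emit neighbor 7.
Step 3: leaves = {7,11}. Remove smallest leaf 7, emit neighbor 3.
Step 4: leaves = {3,11}. Remove smallest leaf 3, emit neighbor 5.
Step 5: leaves = {5,11}. Remove smallest leaf 5, emit neighbor 4.
Step 6: leaves = {4,11}. Remove smallest leaf 4, emit neighbor 12.
Step 7: leaves = {11,12}. Remove smallest leaf 11, emit neighbor 1.
Step 8: leaves = {1,12}. Remove smallest leaf 1, emit neighbor 2.
Step 9: leaves = {2,12}. Remove smallest leaf 2, emit neighbor 6.
Step 10: leaves = {6,12}. Remove smallest leaf 6, emit neighbor 8.
Done: 2 vertices remain (8, 12). Sequence = [4 7 3 5 4 12 1 2 6 8]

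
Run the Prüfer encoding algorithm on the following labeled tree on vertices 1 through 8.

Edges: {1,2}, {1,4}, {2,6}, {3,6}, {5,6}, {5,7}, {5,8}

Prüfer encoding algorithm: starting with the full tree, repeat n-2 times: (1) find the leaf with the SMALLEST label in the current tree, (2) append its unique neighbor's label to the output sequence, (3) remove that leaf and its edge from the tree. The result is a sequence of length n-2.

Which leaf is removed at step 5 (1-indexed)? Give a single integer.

Answer: 6

Derivation:
Step 1: current leaves = {3,4,7,8}. Remove leaf 3 (neighbor: 6).
Step 2: current leaves = {4,7,8}. Remove leaf 4 (neighbor: 1).
Step 3: current leaves = {1,7,8}. Remove leaf 1 (neighbor: 2).
Step 4: current leaves = {2,7,8}. Remove leaf 2 (neighbor: 6).
Step 5: current leaves = {6,7,8}. Remove leaf 6 (neighbor: 5).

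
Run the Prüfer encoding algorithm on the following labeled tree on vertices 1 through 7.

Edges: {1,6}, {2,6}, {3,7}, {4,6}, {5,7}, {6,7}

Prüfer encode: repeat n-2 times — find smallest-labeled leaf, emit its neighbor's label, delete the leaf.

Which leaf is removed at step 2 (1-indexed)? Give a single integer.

Answer: 2

Derivation:
Step 1: current leaves = {1,2,3,4,5}. Remove leaf 1 (neighbor: 6).
Step 2: current leaves = {2,3,4,5}. Remove leaf 2 (neighbor: 6).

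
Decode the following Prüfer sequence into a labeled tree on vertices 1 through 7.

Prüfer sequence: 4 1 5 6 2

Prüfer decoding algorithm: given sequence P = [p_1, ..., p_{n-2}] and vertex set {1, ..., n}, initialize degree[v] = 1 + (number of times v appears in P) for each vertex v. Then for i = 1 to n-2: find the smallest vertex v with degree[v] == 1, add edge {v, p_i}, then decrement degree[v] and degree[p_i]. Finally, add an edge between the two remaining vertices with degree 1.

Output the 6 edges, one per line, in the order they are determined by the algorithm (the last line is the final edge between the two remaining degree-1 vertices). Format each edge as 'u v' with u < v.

Answer: 3 4
1 4
1 5
5 6
2 6
2 7

Derivation:
Initial degrees: {1:2, 2:2, 3:1, 4:2, 5:2, 6:2, 7:1}
Step 1: smallest deg-1 vertex = 3, p_1 = 4. Add edge {3,4}. Now deg[3]=0, deg[4]=1.
Step 2: smallest deg-1 vertex = 4, p_2 = 1. Add edge {1,4}. Now deg[4]=0, deg[1]=1.
Step 3: smallest deg-1 vertex = 1, p_3 = 5. Add edge {1,5}. Now deg[1]=0, deg[5]=1.
Step 4: smallest deg-1 vertex = 5, p_4 = 6. Add edge {5,6}. Now deg[5]=0, deg[6]=1.
Step 5: smallest deg-1 vertex = 6, p_5 = 2. Add edge {2,6}. Now deg[6]=0, deg[2]=1.
Final: two remaining deg-1 vertices are 2, 7. Add edge {2,7}.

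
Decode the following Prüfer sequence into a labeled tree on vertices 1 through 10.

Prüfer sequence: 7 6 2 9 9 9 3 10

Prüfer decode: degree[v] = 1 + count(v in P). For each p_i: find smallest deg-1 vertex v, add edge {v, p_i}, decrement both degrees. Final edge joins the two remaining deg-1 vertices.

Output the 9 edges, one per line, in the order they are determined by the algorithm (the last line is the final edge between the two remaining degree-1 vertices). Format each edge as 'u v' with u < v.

Answer: 1 7
4 6
2 5
2 9
6 9
7 9
3 8
3 10
9 10

Derivation:
Initial degrees: {1:1, 2:2, 3:2, 4:1, 5:1, 6:2, 7:2, 8:1, 9:4, 10:2}
Step 1: smallest deg-1 vertex = 1, p_1 = 7. Add edge {1,7}. Now deg[1]=0, deg[7]=1.
Step 2: smallest deg-1 vertex = 4, p_2 = 6. Add edge {4,6}. Now deg[4]=0, deg[6]=1.
Step 3: smallest deg-1 vertex = 5, p_3 = 2. Add edge {2,5}. Now deg[5]=0, deg[2]=1.
Step 4: smallest deg-1 vertex = 2, p_4 = 9. Add edge {2,9}. Now deg[2]=0, deg[9]=3.
Step 5: smallest deg-1 vertex = 6, p_5 = 9. Add edge {6,9}. Now deg[6]=0, deg[9]=2.
Step 6: smallest deg-1 vertex = 7, p_6 = 9. Add edge {7,9}. Now deg[7]=0, deg[9]=1.
Step 7: smallest deg-1 vertex = 8, p_7 = 3. Add edge {3,8}. Now deg[8]=0, deg[3]=1.
Step 8: smallest deg-1 vertex = 3, p_8 = 10. Add edge {3,10}. Now deg[3]=0, deg[10]=1.
Final: two remaining deg-1 vertices are 9, 10. Add edge {9,10}.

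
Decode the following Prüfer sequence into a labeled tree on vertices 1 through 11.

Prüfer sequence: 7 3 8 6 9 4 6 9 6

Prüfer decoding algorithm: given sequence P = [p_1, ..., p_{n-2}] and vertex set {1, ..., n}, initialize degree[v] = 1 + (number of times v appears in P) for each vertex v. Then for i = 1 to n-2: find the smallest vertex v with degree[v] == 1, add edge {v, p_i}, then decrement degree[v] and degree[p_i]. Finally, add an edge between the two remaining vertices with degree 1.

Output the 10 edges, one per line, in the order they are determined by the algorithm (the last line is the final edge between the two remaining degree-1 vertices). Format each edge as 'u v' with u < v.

Answer: 1 7
2 3
3 8
5 6
7 9
4 8
4 6
9 10
6 9
6 11

Derivation:
Initial degrees: {1:1, 2:1, 3:2, 4:2, 5:1, 6:4, 7:2, 8:2, 9:3, 10:1, 11:1}
Step 1: smallest deg-1 vertex = 1, p_1 = 7. Add edge {1,7}. Now deg[1]=0, deg[7]=1.
Step 2: smallest deg-1 vertex = 2, p_2 = 3. Add edge {2,3}. Now deg[2]=0, deg[3]=1.
Step 3: smallest deg-1 vertex = 3, p_3 = 8. Add edge {3,8}. Now deg[3]=0, deg[8]=1.
Step 4: smallest deg-1 vertex = 5, p_4 = 6. Add edge {5,6}. Now deg[5]=0, deg[6]=3.
Step 5: smallest deg-1 vertex = 7, p_5 = 9. Add edge {7,9}. Now deg[7]=0, deg[9]=2.
Step 6: smallest deg-1 vertex = 8, p_6 = 4. Add edge {4,8}. Now deg[8]=0, deg[4]=1.
Step 7: smallest deg-1 vertex = 4, p_7 = 6. Add edge {4,6}. Now deg[4]=0, deg[6]=2.
Step 8: smallest deg-1 vertex = 10, p_8 = 9. Add edge {9,10}. Now deg[10]=0, deg[9]=1.
Step 9: smallest deg-1 vertex = 9, p_9 = 6. Add edge {6,9}. Now deg[9]=0, deg[6]=1.
Final: two remaining deg-1 vertices are 6, 11. Add edge {6,11}.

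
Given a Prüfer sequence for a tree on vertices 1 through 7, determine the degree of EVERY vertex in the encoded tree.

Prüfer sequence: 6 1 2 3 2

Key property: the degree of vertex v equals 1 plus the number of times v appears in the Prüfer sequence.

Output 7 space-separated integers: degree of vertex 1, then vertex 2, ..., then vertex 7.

p_1 = 6: count[6] becomes 1
p_2 = 1: count[1] becomes 1
p_3 = 2: count[2] becomes 1
p_4 = 3: count[3] becomes 1
p_5 = 2: count[2] becomes 2
Degrees (1 + count): deg[1]=1+1=2, deg[2]=1+2=3, deg[3]=1+1=2, deg[4]=1+0=1, deg[5]=1+0=1, deg[6]=1+1=2, deg[7]=1+0=1

Answer: 2 3 2 1 1 2 1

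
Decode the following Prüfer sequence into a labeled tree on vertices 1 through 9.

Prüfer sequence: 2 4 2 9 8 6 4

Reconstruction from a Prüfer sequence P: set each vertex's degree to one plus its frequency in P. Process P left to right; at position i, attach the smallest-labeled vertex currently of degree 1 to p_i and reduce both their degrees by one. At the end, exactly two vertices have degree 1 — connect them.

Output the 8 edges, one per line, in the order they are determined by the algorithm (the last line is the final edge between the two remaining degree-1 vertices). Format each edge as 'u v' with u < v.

Answer: 1 2
3 4
2 5
2 9
7 8
6 8
4 6
4 9

Derivation:
Initial degrees: {1:1, 2:3, 3:1, 4:3, 5:1, 6:2, 7:1, 8:2, 9:2}
Step 1: smallest deg-1 vertex = 1, p_1 = 2. Add edge {1,2}. Now deg[1]=0, deg[2]=2.
Step 2: smallest deg-1 vertex = 3, p_2 = 4. Add edge {3,4}. Now deg[3]=0, deg[4]=2.
Step 3: smallest deg-1 vertex = 5, p_3 = 2. Add edge {2,5}. Now deg[5]=0, deg[2]=1.
Step 4: smallest deg-1 vertex = 2, p_4 = 9. Add edge {2,9}. Now deg[2]=0, deg[9]=1.
Step 5: smallest deg-1 vertex = 7, p_5 = 8. Add edge {7,8}. Now deg[7]=0, deg[8]=1.
Step 6: smallest deg-1 vertex = 8, p_6 = 6. Add edge {6,8}. Now deg[8]=0, deg[6]=1.
Step 7: smallest deg-1 vertex = 6, p_7 = 4. Add edge {4,6}. Now deg[6]=0, deg[4]=1.
Final: two remaining deg-1 vertices are 4, 9. Add edge {4,9}.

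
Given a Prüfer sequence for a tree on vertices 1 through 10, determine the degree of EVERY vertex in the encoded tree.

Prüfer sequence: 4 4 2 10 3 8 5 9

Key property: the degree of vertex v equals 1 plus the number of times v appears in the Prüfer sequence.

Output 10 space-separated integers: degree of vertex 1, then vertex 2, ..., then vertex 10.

Answer: 1 2 2 3 2 1 1 2 2 2

Derivation:
p_1 = 4: count[4] becomes 1
p_2 = 4: count[4] becomes 2
p_3 = 2: count[2] becomes 1
p_4 = 10: count[10] becomes 1
p_5 = 3: count[3] becomes 1
p_6 = 8: count[8] becomes 1
p_7 = 5: count[5] becomes 1
p_8 = 9: count[9] becomes 1
Degrees (1 + count): deg[1]=1+0=1, deg[2]=1+1=2, deg[3]=1+1=2, deg[4]=1+2=3, deg[5]=1+1=2, deg[6]=1+0=1, deg[7]=1+0=1, deg[8]=1+1=2, deg[9]=1+1=2, deg[10]=1+1=2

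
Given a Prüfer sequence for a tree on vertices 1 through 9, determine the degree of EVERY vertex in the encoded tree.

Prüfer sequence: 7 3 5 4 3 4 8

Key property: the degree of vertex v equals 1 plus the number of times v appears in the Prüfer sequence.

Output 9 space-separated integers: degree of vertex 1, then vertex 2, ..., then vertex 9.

p_1 = 7: count[7] becomes 1
p_2 = 3: count[3] becomes 1
p_3 = 5: count[5] becomes 1
p_4 = 4: count[4] becomes 1
p_5 = 3: count[3] becomes 2
p_6 = 4: count[4] becomes 2
p_7 = 8: count[8] becomes 1
Degrees (1 + count): deg[1]=1+0=1, deg[2]=1+0=1, deg[3]=1+2=3, deg[4]=1+2=3, deg[5]=1+1=2, deg[6]=1+0=1, deg[7]=1+1=2, deg[8]=1+1=2, deg[9]=1+0=1

Answer: 1 1 3 3 2 1 2 2 1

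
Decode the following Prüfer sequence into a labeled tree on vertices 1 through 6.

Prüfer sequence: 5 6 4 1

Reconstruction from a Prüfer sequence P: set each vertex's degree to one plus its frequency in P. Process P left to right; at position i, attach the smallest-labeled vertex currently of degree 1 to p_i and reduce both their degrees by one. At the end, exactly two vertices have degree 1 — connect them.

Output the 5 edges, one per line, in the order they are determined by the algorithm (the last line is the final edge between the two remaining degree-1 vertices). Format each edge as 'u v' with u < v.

Answer: 2 5
3 6
4 5
1 4
1 6

Derivation:
Initial degrees: {1:2, 2:1, 3:1, 4:2, 5:2, 6:2}
Step 1: smallest deg-1 vertex = 2, p_1 = 5. Add edge {2,5}. Now deg[2]=0, deg[5]=1.
Step 2: smallest deg-1 vertex = 3, p_2 = 6. Add edge {3,6}. Now deg[3]=0, deg[6]=1.
Step 3: smallest deg-1 vertex = 5, p_3 = 4. Add edge {4,5}. Now deg[5]=0, deg[4]=1.
Step 4: smallest deg-1 vertex = 4, p_4 = 1. Add edge {1,4}. Now deg[4]=0, deg[1]=1.
Final: two remaining deg-1 vertices are 1, 6. Add edge {1,6}.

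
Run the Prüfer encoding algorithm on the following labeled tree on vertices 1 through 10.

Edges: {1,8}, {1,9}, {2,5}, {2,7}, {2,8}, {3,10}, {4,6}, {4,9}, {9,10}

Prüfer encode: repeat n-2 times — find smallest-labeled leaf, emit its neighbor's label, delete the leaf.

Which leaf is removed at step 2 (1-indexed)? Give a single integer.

Answer: 5

Derivation:
Step 1: current leaves = {3,5,6,7}. Remove leaf 3 (neighbor: 10).
Step 2: current leaves = {5,6,7,10}. Remove leaf 5 (neighbor: 2).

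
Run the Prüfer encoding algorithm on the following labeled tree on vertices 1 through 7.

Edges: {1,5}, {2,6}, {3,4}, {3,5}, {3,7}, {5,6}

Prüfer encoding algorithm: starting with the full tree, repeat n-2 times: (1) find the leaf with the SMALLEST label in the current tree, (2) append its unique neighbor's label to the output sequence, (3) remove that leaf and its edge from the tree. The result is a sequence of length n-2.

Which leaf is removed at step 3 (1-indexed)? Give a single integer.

Answer: 4

Derivation:
Step 1: current leaves = {1,2,4,7}. Remove leaf 1 (neighbor: 5).
Step 2: current leaves = {2,4,7}. Remove leaf 2 (neighbor: 6).
Step 3: current leaves = {4,6,7}. Remove leaf 4 (neighbor: 3).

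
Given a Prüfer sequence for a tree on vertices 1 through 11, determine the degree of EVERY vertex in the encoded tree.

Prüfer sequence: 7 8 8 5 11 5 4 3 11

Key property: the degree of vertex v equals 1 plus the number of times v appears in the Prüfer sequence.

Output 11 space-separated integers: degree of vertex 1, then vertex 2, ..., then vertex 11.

Answer: 1 1 2 2 3 1 2 3 1 1 3

Derivation:
p_1 = 7: count[7] becomes 1
p_2 = 8: count[8] becomes 1
p_3 = 8: count[8] becomes 2
p_4 = 5: count[5] becomes 1
p_5 = 11: count[11] becomes 1
p_6 = 5: count[5] becomes 2
p_7 = 4: count[4] becomes 1
p_8 = 3: count[3] becomes 1
p_9 = 11: count[11] becomes 2
Degrees (1 + count): deg[1]=1+0=1, deg[2]=1+0=1, deg[3]=1+1=2, deg[4]=1+1=2, deg[5]=1+2=3, deg[6]=1+0=1, deg[7]=1+1=2, deg[8]=1+2=3, deg[9]=1+0=1, deg[10]=1+0=1, deg[11]=1+2=3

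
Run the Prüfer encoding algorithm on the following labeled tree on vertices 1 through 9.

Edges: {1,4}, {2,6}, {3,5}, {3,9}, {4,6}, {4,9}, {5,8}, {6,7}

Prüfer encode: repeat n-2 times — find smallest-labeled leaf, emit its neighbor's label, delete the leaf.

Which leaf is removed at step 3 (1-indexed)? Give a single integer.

Step 1: current leaves = {1,2,7,8}. Remove leaf 1 (neighbor: 4).
Step 2: current leaves = {2,7,8}. Remove leaf 2 (neighbor: 6).
Step 3: current leaves = {7,8}. Remove leaf 7 (neighbor: 6).

Answer: 7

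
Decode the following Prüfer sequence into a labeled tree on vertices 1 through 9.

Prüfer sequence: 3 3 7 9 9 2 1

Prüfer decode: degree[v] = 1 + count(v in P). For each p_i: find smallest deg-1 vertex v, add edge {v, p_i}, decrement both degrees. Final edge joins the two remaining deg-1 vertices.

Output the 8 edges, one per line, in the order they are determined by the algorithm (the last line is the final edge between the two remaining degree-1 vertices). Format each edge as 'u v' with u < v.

Answer: 3 4
3 5
3 7
6 9
7 9
2 8
1 2
1 9

Derivation:
Initial degrees: {1:2, 2:2, 3:3, 4:1, 5:1, 6:1, 7:2, 8:1, 9:3}
Step 1: smallest deg-1 vertex = 4, p_1 = 3. Add edge {3,4}. Now deg[4]=0, deg[3]=2.
Step 2: smallest deg-1 vertex = 5, p_2 = 3. Add edge {3,5}. Now deg[5]=0, deg[3]=1.
Step 3: smallest deg-1 vertex = 3, p_3 = 7. Add edge {3,7}. Now deg[3]=0, deg[7]=1.
Step 4: smallest deg-1 vertex = 6, p_4 = 9. Add edge {6,9}. Now deg[6]=0, deg[9]=2.
Step 5: smallest deg-1 vertex = 7, p_5 = 9. Add edge {7,9}. Now deg[7]=0, deg[9]=1.
Step 6: smallest deg-1 vertex = 8, p_6 = 2. Add edge {2,8}. Now deg[8]=0, deg[2]=1.
Step 7: smallest deg-1 vertex = 2, p_7 = 1. Add edge {1,2}. Now deg[2]=0, deg[1]=1.
Final: two remaining deg-1 vertices are 1, 9. Add edge {1,9}.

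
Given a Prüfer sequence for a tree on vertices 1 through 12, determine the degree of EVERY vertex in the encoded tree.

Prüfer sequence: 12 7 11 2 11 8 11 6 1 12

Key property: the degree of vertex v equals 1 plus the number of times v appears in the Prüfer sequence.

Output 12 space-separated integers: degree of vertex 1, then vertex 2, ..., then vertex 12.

Answer: 2 2 1 1 1 2 2 2 1 1 4 3

Derivation:
p_1 = 12: count[12] becomes 1
p_2 = 7: count[7] becomes 1
p_3 = 11: count[11] becomes 1
p_4 = 2: count[2] becomes 1
p_5 = 11: count[11] becomes 2
p_6 = 8: count[8] becomes 1
p_7 = 11: count[11] becomes 3
p_8 = 6: count[6] becomes 1
p_9 = 1: count[1] becomes 1
p_10 = 12: count[12] becomes 2
Degrees (1 + count): deg[1]=1+1=2, deg[2]=1+1=2, deg[3]=1+0=1, deg[4]=1+0=1, deg[5]=1+0=1, deg[6]=1+1=2, deg[7]=1+1=2, deg[8]=1+1=2, deg[9]=1+0=1, deg[10]=1+0=1, deg[11]=1+3=4, deg[12]=1+2=3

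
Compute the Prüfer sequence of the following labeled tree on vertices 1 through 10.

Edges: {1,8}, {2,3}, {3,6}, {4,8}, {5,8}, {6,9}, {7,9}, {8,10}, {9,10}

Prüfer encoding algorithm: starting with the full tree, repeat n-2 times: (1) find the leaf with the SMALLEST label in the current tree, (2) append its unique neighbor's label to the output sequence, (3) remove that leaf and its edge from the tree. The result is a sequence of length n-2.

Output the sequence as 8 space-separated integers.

Answer: 8 3 6 8 8 9 9 10

Derivation:
Step 1: leaves = {1,2,4,5,7}. Remove smallest leaf 1, emit neighbor 8.
Step 2: leaves = {2,4,5,7}. Remove smallest leaf 2, emit neighbor 3.
Step 3: leaves = {3,4,5,7}. Remove smallest leaf 3, emit neighbor 6.
Step 4: leaves = {4,5,6,7}. Remove smallest leaf 4, emit neighbor 8.
Step 5: leaves = {5,6,7}. Remove smallest leaf 5, emit neighbor 8.
Step 6: leaves = {6,7,8}. Remove smallest leaf 6, emit neighbor 9.
Step 7: leaves = {7,8}. Remove smallest leaf 7, emit neighbor 9.
Step 8: leaves = {8,9}. Remove smallest leaf 8, emit neighbor 10.
Done: 2 vertices remain (9, 10). Sequence = [8 3 6 8 8 9 9 10]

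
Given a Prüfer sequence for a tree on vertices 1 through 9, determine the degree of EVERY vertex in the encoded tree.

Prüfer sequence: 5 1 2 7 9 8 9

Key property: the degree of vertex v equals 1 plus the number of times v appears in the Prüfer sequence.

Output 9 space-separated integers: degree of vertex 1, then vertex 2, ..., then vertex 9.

p_1 = 5: count[5] becomes 1
p_2 = 1: count[1] becomes 1
p_3 = 2: count[2] becomes 1
p_4 = 7: count[7] becomes 1
p_5 = 9: count[9] becomes 1
p_6 = 8: count[8] becomes 1
p_7 = 9: count[9] becomes 2
Degrees (1 + count): deg[1]=1+1=2, deg[2]=1+1=2, deg[3]=1+0=1, deg[4]=1+0=1, deg[5]=1+1=2, deg[6]=1+0=1, deg[7]=1+1=2, deg[8]=1+1=2, deg[9]=1+2=3

Answer: 2 2 1 1 2 1 2 2 3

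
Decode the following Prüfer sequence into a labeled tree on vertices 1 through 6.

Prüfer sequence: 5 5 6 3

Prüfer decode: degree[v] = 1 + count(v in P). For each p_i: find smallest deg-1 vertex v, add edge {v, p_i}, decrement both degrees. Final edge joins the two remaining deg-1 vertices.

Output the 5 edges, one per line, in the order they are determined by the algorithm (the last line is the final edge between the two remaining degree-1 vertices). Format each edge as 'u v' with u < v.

Initial degrees: {1:1, 2:1, 3:2, 4:1, 5:3, 6:2}
Step 1: smallest deg-1 vertex = 1, p_1 = 5. Add edge {1,5}. Now deg[1]=0, deg[5]=2.
Step 2: smallest deg-1 vertex = 2, p_2 = 5. Add edge {2,5}. Now deg[2]=0, deg[5]=1.
Step 3: smallest deg-1 vertex = 4, p_3 = 6. Add edge {4,6}. Now deg[4]=0, deg[6]=1.
Step 4: smallest deg-1 vertex = 5, p_4 = 3. Add edge {3,5}. Now deg[5]=0, deg[3]=1.
Final: two remaining deg-1 vertices are 3, 6. Add edge {3,6}.

Answer: 1 5
2 5
4 6
3 5
3 6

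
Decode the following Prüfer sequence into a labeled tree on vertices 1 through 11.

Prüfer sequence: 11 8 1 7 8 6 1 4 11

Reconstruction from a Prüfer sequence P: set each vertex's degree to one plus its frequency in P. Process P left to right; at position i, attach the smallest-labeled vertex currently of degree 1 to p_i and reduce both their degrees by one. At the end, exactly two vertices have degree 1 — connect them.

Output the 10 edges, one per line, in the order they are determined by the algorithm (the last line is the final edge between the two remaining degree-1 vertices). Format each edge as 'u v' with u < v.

Initial degrees: {1:3, 2:1, 3:1, 4:2, 5:1, 6:2, 7:2, 8:3, 9:1, 10:1, 11:3}
Step 1: smallest deg-1 vertex = 2, p_1 = 11. Add edge {2,11}. Now deg[2]=0, deg[11]=2.
Step 2: smallest deg-1 vertex = 3, p_2 = 8. Add edge {3,8}. Now deg[3]=0, deg[8]=2.
Step 3: smallest deg-1 vertex = 5, p_3 = 1. Add edge {1,5}. Now deg[5]=0, deg[1]=2.
Step 4: smallest deg-1 vertex = 9, p_4 = 7. Add edge {7,9}. Now deg[9]=0, deg[7]=1.
Step 5: smallest deg-1 vertex = 7, p_5 = 8. Add edge {7,8}. Now deg[7]=0, deg[8]=1.
Step 6: smallest deg-1 vertex = 8, p_6 = 6. Add edge {6,8}. Now deg[8]=0, deg[6]=1.
Step 7: smallest deg-1 vertex = 6, p_7 = 1. Add edge {1,6}. Now deg[6]=0, deg[1]=1.
Step 8: smallest deg-1 vertex = 1, p_8 = 4. Add edge {1,4}. Now deg[1]=0, deg[4]=1.
Step 9: smallest deg-1 vertex = 4, p_9 = 11. Add edge {4,11}. Now deg[4]=0, deg[11]=1.
Final: two remaining deg-1 vertices are 10, 11. Add edge {10,11}.

Answer: 2 11
3 8
1 5
7 9
7 8
6 8
1 6
1 4
4 11
10 11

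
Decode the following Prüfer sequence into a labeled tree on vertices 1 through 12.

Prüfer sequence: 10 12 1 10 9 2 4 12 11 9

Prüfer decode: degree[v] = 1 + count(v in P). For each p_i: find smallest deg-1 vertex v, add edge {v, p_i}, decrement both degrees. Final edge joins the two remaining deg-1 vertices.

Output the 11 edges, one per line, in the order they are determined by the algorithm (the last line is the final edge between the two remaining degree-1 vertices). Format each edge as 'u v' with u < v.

Answer: 3 10
5 12
1 6
1 10
7 9
2 8
2 4
4 12
10 11
9 11
9 12

Derivation:
Initial degrees: {1:2, 2:2, 3:1, 4:2, 5:1, 6:1, 7:1, 8:1, 9:3, 10:3, 11:2, 12:3}
Step 1: smallest deg-1 vertex = 3, p_1 = 10. Add edge {3,10}. Now deg[3]=0, deg[10]=2.
Step 2: smallest deg-1 vertex = 5, p_2 = 12. Add edge {5,12}. Now deg[5]=0, deg[12]=2.
Step 3: smallest deg-1 vertex = 6, p_3 = 1. Add edge {1,6}. Now deg[6]=0, deg[1]=1.
Step 4: smallest deg-1 vertex = 1, p_4 = 10. Add edge {1,10}. Now deg[1]=0, deg[10]=1.
Step 5: smallest deg-1 vertex = 7, p_5 = 9. Add edge {7,9}. Now deg[7]=0, deg[9]=2.
Step 6: smallest deg-1 vertex = 8, p_6 = 2. Add edge {2,8}. Now deg[8]=0, deg[2]=1.
Step 7: smallest deg-1 vertex = 2, p_7 = 4. Add edge {2,4}. Now deg[2]=0, deg[4]=1.
Step 8: smallest deg-1 vertex = 4, p_8 = 12. Add edge {4,12}. Now deg[4]=0, deg[12]=1.
Step 9: smallest deg-1 vertex = 10, p_9 = 11. Add edge {10,11}. Now deg[10]=0, deg[11]=1.
Step 10: smallest deg-1 vertex = 11, p_10 = 9. Add edge {9,11}. Now deg[11]=0, deg[9]=1.
Final: two remaining deg-1 vertices are 9, 12. Add edge {9,12}.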